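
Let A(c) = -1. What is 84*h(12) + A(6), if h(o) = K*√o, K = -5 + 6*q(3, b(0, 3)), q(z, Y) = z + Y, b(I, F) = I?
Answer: -1 + 2184*√3 ≈ 3781.8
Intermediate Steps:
q(z, Y) = Y + z
K = 13 (K = -5 + 6*(0 + 3) = -5 + 6*3 = -5 + 18 = 13)
h(o) = 13*√o
84*h(12) + A(6) = 84*(13*√12) - 1 = 84*(13*(2*√3)) - 1 = 84*(26*√3) - 1 = 2184*√3 - 1 = -1 + 2184*√3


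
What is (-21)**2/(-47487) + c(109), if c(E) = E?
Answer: 1725214/15829 ≈ 108.99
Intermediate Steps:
(-21)**2/(-47487) + c(109) = (-21)**2/(-47487) + 109 = 441*(-1/47487) + 109 = -147/15829 + 109 = 1725214/15829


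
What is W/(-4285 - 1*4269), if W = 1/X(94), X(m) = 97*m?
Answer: -1/77995372 ≈ -1.2821e-8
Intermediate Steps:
W = 1/9118 (W = 1/(97*94) = 1/9118 ≈ 0.00010967)
W/(-4285 - 1*4269) = 1/(9118*(-4285 - 1*4269)) = 1/(9118*(-4285 - 4269)) = (1/9118)/(-8554) = (1/9118)*(-1/8554) = -1/77995372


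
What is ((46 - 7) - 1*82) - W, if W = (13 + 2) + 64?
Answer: -122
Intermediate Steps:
W = 79 (W = 15 + 64 = 79)
((46 - 7) - 1*82) - W = ((46 - 7) - 1*82) - 1*79 = (39 - 82) - 79 = -43 - 79 = -122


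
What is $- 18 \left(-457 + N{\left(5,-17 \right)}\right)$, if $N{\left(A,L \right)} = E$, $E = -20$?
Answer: $8586$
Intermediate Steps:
$N{\left(A,L \right)} = -20$
$- 18 \left(-457 + N{\left(5,-17 \right)}\right) = - 18 \left(-457 - 20\right) = \left(-18\right) \left(-477\right) = 8586$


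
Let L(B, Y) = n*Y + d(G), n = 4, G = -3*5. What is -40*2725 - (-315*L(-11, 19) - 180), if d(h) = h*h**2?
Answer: -1148005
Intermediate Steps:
G = -15
d(h) = h**3
L(B, Y) = -3375 + 4*Y (L(B, Y) = 4*Y + (-15)**3 = 4*Y - 3375 = -3375 + 4*Y)
-40*2725 - (-315*L(-11, 19) - 180) = -40*2725 - (-315*(-3375 + 4*19) - 180) = -109000 - (-315*(-3375 + 76) - 180) = -109000 - (-315*(-3299) - 180) = -109000 - (1039185 - 180) = -109000 - 1*1039005 = -109000 - 1039005 = -1148005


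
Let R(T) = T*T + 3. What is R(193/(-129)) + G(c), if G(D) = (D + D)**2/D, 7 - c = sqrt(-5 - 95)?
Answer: 553120/16641 - 40*I ≈ 33.238 - 40.0*I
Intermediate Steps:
R(T) = 3 + T**2 (R(T) = T**2 + 3 = 3 + T**2)
c = 7 - 10*I (c = 7 - sqrt(-5 - 95) = 7 - sqrt(-100) = 7 - 10*I ≈ 7.0 - 10.0*I)
G(D) = 4*D (G(D) = (2*D)**2/D = (4*D**2)/D = 4*D)
R(193/(-129)) + G(c) = (3 + (193/(-129))**2) + 4*(7 - 10*I) = (3 + (193*(-1/129))**2) + (28 - 40*I) = (3 + (-193/129)**2) + (28 - 40*I) = (3 + 37249/16641) + (28 - 40*I) = 87172/16641 + (28 - 40*I) = 553120/16641 - 40*I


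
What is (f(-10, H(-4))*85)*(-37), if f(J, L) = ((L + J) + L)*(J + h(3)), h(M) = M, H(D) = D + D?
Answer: -572390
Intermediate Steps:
H(D) = 2*D
f(J, L) = (3 + J)*(J + 2*L) (f(J, L) = ((L + J) + L)*(J + 3) = ((J + L) + L)*(3 + J) = (J + 2*L)*(3 + J) = (3 + J)*(J + 2*L))
(f(-10, H(-4))*85)*(-37) = (((-10)**2 + 3*(-10) + 6*(2*(-4)) + 2*(-10)*(2*(-4)))*85)*(-37) = ((100 - 30 + 6*(-8) + 2*(-10)*(-8))*85)*(-37) = ((100 - 30 - 48 + 160)*85)*(-37) = (182*85)*(-37) = 15470*(-37) = -572390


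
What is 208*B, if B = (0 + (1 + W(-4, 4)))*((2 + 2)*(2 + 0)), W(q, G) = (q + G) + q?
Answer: -4992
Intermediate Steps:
W(q, G) = G + 2*q (W(q, G) = (G + q) + q = G + 2*q)
B = -24 (B = (0 + (1 + (4 + 2*(-4))))*((2 + 2)*(2 + 0)) = (0 + (1 + (4 - 8)))*(4*2) = (0 + (1 - 4))*8 = (0 - 3)*8 = -3*8 = -24)
208*B = 208*(-24) = -4992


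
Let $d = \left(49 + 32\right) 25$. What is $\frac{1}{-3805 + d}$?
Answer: $- \frac{1}{1780} \approx -0.0005618$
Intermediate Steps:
$d = 2025$ ($d = 81 \cdot 25 = 2025$)
$\frac{1}{-3805 + d} = \frac{1}{-3805 + 2025} = \frac{1}{-1780} = - \frac{1}{1780}$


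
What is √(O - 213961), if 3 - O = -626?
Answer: 2*I*√53333 ≈ 461.88*I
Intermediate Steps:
O = 629 (O = 3 - 1*(-626) = 3 + 626 = 629)
√(O - 213961) = √(629 - 213961) = √(-213332) = 2*I*√53333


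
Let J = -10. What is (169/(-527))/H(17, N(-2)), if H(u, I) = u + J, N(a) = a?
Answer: -169/3689 ≈ -0.045812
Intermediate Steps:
H(u, I) = -10 + u (H(u, I) = u - 10 = -10 + u)
(169/(-527))/H(17, N(-2)) = (169/(-527))/(-10 + 17) = (169*(-1/527))/7 = -169/527*1/7 = -169/3689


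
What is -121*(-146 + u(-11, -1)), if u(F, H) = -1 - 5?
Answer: 18392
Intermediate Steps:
u(F, H) = -6
-121*(-146 + u(-11, -1)) = -121*(-146 - 6) = -121*(-152) = 18392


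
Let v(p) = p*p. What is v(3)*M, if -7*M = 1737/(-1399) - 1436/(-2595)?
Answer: 7495653/8470945 ≈ 0.88487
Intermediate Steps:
v(p) = p²
M = 2498551/25412835 (M = -(1737/(-1399) - 1436/(-2595))/7 = -(1737*(-1/1399) - 1436*(-1/2595))/7 = -(-1737/1399 + 1436/2595)/7 = -⅐*(-2498551/3630405) = 2498551/25412835 ≈ 0.098318)
v(3)*M = 3²*(2498551/25412835) = 9*(2498551/25412835) = 7495653/8470945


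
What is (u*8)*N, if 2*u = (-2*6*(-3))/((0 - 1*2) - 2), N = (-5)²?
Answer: -900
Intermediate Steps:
N = 25
u = -9/2 (u = ((-2*6*(-3))/((0 - 1*2) - 2))/2 = ((-12*(-3))/((0 - 2) - 2))/2 = (36/(-2 - 2))/2 = (36/(-4))/2 = (36*(-¼))/2 = (½)*(-9) = -9/2 ≈ -4.5000)
(u*8)*N = -9/2*8*25 = -36*25 = -900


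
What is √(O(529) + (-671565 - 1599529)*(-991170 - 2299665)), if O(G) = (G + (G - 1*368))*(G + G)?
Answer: √7473796353510 ≈ 2.7338e+6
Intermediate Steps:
O(G) = 2*G*(-368 + 2*G) (O(G) = (G + (G - 368))*(2*G) = (G + (-368 + G))*(2*G) = (-368 + 2*G)*(2*G) = 2*G*(-368 + 2*G))
√(O(529) + (-671565 - 1599529)*(-991170 - 2299665)) = √(4*529*(-184 + 529) + (-671565 - 1599529)*(-991170 - 2299665)) = √(4*529*345 - 2271094*(-3290835)) = √(730020 + 7473795623490) = √7473796353510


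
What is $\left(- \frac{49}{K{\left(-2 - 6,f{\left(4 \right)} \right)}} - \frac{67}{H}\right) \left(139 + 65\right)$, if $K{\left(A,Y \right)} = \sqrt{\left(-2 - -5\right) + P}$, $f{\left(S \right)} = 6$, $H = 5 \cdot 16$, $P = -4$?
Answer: $- \frac{3417}{20} + 9996 i \approx -170.85 + 9996.0 i$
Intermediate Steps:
$H = 80$
$K{\left(A,Y \right)} = i$ ($K{\left(A,Y \right)} = \sqrt{\left(-2 - -5\right) - 4} = \sqrt{\left(-2 + 5\right) - 4} = \sqrt{3 - 4} = \sqrt{-1} = i$)
$\left(- \frac{49}{K{\left(-2 - 6,f{\left(4 \right)} \right)}} - \frac{67}{H}\right) \left(139 + 65\right) = \left(- \frac{49}{i} - \frac{67}{80}\right) \left(139 + 65\right) = \left(- 49 \left(- i\right) - \frac{67}{80}\right) 204 = \left(49 i - \frac{67}{80}\right) 204 = \left(- \frac{67}{80} + 49 i\right) 204 = - \frac{3417}{20} + 9996 i$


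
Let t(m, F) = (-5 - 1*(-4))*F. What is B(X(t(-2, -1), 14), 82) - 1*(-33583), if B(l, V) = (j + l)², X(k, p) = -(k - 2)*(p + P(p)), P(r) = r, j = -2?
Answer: 34259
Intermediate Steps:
t(m, F) = -F (t(m, F) = (-5 + 4)*F = -F)
X(k, p) = -2*p*(-2 + k) (X(k, p) = -(k - 2)*(p + p) = -(-2 + k)*2*p = -2*p*(-2 + k))
B(l, V) = (-2 + l)²
B(X(t(-2, -1), 14), 82) - 1*(-33583) = (-2 + 2*14*(2 - (-1)*(-1)))² - 1*(-33583) = (-2 + 2*14*(2 - 1*1))² + 33583 = (-2 + 2*14*(2 - 1))² + 33583 = (-2 + 2*14*1)² + 33583 = (-2 + 28)² + 33583 = 26² + 33583 = 676 + 33583 = 34259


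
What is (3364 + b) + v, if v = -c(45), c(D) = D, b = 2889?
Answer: 6208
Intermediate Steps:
v = -45 (v = -1*45 = -45)
(3364 + b) + v = (3364 + 2889) - 45 = 6253 - 45 = 6208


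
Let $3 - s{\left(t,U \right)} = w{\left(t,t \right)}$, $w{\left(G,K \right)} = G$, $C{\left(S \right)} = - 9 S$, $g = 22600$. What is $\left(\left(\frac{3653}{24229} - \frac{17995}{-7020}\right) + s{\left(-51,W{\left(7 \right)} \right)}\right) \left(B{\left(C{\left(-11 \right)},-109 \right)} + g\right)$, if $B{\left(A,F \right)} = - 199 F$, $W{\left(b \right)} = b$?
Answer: $\frac{6573039403729}{2616732} \approx 2.5119 \cdot 10^{6}$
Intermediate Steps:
$s{\left(t,U \right)} = 3 - t$
$\left(\left(\frac{3653}{24229} - \frac{17995}{-7020}\right) + s{\left(-51,W{\left(7 \right)} \right)}\right) \left(B{\left(C{\left(-11 \right)},-109 \right)} + g\right) = \left(\left(\frac{3653}{24229} - \frac{17995}{-7020}\right) + \left(3 - -51\right)\right) \left(\left(-199\right) \left(-109\right) + 22600\right) = \left(\left(3653 \cdot \frac{1}{24229} - - \frac{3599}{1404}\right) + \left(3 + 51\right)\right) \left(21691 + 22600\right) = \left(\left(\frac{3653}{24229} + \frac{3599}{1404}\right) + 54\right) 44291 = \left(\frac{92328983}{34017516} + 54\right) 44291 = \frac{1929274847}{34017516} \cdot 44291 = \frac{6573039403729}{2616732}$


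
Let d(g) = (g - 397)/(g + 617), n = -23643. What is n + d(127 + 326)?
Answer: -12648977/535 ≈ -23643.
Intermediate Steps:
d(g) = (-397 + g)/(617 + g)
n + d(127 + 326) = -23643 + (-397 + (127 + 326))/(617 + (127 + 326)) = -23643 + (-397 + 453)/(617 + 453) = -23643 + 56/1070 = -23643 + (1/1070)*56 = -23643 + 28/535 = -12648977/535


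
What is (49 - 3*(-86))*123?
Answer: 37761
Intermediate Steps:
(49 - 3*(-86))*123 = (49 + 258)*123 = 307*123 = 37761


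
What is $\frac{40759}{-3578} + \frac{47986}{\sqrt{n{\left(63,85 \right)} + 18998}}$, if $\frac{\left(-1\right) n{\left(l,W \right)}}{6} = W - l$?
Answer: $- \frac{40759}{3578} + \frac{23993 \sqrt{18866}}{9433} \approx 337.97$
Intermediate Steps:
$n{\left(l,W \right)} = - 6 W + 6 l$ ($n{\left(l,W \right)} = - 6 \left(W - l\right) = - 6 W + 6 l$)
$\frac{40759}{-3578} + \frac{47986}{\sqrt{n{\left(63,85 \right)} + 18998}} = \frac{40759}{-3578} + \frac{47986}{\sqrt{\left(\left(-6\right) 85 + 6 \cdot 63\right) + 18998}} = 40759 \left(- \frac{1}{3578}\right) + \frac{47986}{\sqrt{\left(-510 + 378\right) + 18998}} = - \frac{40759}{3578} + \frac{47986}{\sqrt{-132 + 18998}} = - \frac{40759}{3578} + \frac{47986}{\sqrt{18866}} = - \frac{40759}{3578} + 47986 \frac{\sqrt{18866}}{18866} = - \frac{40759}{3578} + \frac{23993 \sqrt{18866}}{9433}$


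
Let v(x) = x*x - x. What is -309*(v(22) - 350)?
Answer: -34608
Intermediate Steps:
v(x) = x² - x
-309*(v(22) - 350) = -309*(22*(-1 + 22) - 350) = -309*(22*21 - 350) = -309*(462 - 350) = -309*112 = -34608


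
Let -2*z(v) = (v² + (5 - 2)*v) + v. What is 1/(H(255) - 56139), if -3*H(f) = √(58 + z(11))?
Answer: -1010502/56728571827 + 21*I*√2/56728571827 ≈ -1.7813e-5 + 5.2352e-10*I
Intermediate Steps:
z(v) = -2*v - v²/2 (z(v) = -((v² + (5 - 2)*v) + v)/2 = -((v² + 3*v) + v)/2 = -(v² + 4*v)/2 = -2*v - v²/2)
H(f) = -7*I*√2/6 (H(f) = -√(58 - ½*11*(4 + 11))/3 = -√(58 - ½*11*15)/3 = -√(58 - 165/2)/3 = -7*I*√2/6)
1/(H(255) - 56139) = 1/(-7*I*√2/6 - 56139) = 1/(-56139 - 7*I*√2/6)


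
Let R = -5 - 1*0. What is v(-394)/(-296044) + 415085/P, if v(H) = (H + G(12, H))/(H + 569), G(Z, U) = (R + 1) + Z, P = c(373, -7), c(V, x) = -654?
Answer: -24661237273/38855775 ≈ -634.69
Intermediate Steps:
R = -5 (R = -5 + 0 = -5)
P = -654
G(Z, U) = -4 + Z (G(Z, U) = (-5 + 1) + Z = -4 + Z)
v(H) = (8 + H)/(569 + H) (v(H) = (H + (-4 + 12))/(H + 569) = (H + 8)/(569 + H) = (8 + H)/(569 + H))
v(-394)/(-296044) + 415085/P = ((8 - 394)/(569 - 394))/(-296044) + 415085/(-654) = (-386/175)*(-1/296044) + 415085*(-1/654) = ((1/175)*(-386))*(-1/296044) - 415085/654 = -386/175*(-1/296044) - 415085/654 = 193/25903850 - 415085/654 = -24661237273/38855775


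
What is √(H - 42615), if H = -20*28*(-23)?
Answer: I*√29735 ≈ 172.44*I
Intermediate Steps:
H = 12880 (H = -560*(-23) = 12880)
√(H - 42615) = √(12880 - 42615) = √(-29735) = I*√29735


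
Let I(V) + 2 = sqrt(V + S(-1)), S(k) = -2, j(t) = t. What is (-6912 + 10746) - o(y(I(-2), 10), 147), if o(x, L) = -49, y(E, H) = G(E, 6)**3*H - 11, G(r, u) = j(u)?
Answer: 3883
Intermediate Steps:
G(r, u) = u
I(V) = -2 + sqrt(-2 + V) (I(V) = -2 + sqrt(V - 2) = -2 + sqrt(-2 + V))
y(E, H) = -11 + 216*H (y(E, H) = 6**3*H - 11 = 216*H - 11 = -11 + 216*H)
(-6912 + 10746) - o(y(I(-2), 10), 147) = (-6912 + 10746) - 1*(-49) = 3834 + 49 = 3883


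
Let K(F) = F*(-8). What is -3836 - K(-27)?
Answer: -4052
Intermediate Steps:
K(F) = -8*F
-3836 - K(-27) = -3836 - (-8)*(-27) = -3836 - 1*216 = -3836 - 216 = -4052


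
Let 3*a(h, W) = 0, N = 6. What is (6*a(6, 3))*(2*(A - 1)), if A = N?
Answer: 0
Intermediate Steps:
A = 6
a(h, W) = 0 (a(h, W) = (1/3)*0 = 0)
(6*a(6, 3))*(2*(A - 1)) = (6*0)*(2*(6 - 1)) = 0*(2*5) = 0*10 = 0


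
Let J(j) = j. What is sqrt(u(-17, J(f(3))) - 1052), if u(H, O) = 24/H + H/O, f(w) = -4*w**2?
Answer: 7*I*sqrt(223567)/102 ≈ 32.449*I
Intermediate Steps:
sqrt(u(-17, J(f(3))) - 1052) = sqrt((24/(-17) - 17/((-4*3**2))) - 1052) = sqrt((24*(-1/17) - 17/((-4*9))) - 1052) = sqrt((-24/17 - 17/(-36)) - 1052) = sqrt((-24/17 - 17*(-1/36)) - 1052) = sqrt((-24/17 + 17/36) - 1052) = sqrt(-575/612 - 1052) = sqrt(-644399/612) = 7*I*sqrt(223567)/102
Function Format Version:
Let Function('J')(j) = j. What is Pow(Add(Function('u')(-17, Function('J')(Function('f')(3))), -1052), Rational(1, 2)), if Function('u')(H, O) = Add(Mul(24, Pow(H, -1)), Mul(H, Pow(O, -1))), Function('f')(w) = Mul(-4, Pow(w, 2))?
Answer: Mul(Rational(7, 102), I, Pow(223567, Rational(1, 2))) ≈ Mul(32.449, I)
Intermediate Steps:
Pow(Add(Function('u')(-17, Function('J')(Function('f')(3))), -1052), Rational(1, 2)) = Pow(Add(Add(Mul(24, Pow(-17, -1)), Mul(-17, Pow(Mul(-4, Pow(3, 2)), -1))), -1052), Rational(1, 2)) = Pow(Add(Add(Mul(24, Rational(-1, 17)), Mul(-17, Pow(Mul(-4, 9), -1))), -1052), Rational(1, 2)) = Pow(Add(Add(Rational(-24, 17), Mul(-17, Pow(-36, -1))), -1052), Rational(1, 2)) = Pow(Add(Add(Rational(-24, 17), Mul(-17, Rational(-1, 36))), -1052), Rational(1, 2)) = Pow(Add(Add(Rational(-24, 17), Rational(17, 36)), -1052), Rational(1, 2)) = Pow(Add(Rational(-575, 612), -1052), Rational(1, 2)) = Pow(Rational(-644399, 612), Rational(1, 2)) = Mul(Rational(7, 102), I, Pow(223567, Rational(1, 2)))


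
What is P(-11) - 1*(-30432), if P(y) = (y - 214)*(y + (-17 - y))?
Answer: 34257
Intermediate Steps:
P(y) = 3638 - 17*y (P(y) = (-214 + y)*(-17) = 3638 - 17*y)
P(-11) - 1*(-30432) = (3638 - 17*(-11)) - 1*(-30432) = (3638 + 187) + 30432 = 3825 + 30432 = 34257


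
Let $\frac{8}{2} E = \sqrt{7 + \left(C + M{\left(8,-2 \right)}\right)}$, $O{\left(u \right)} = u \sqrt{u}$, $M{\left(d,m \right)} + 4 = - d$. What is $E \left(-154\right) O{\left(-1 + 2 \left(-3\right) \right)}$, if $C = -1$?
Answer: $- \frac{539 \sqrt{42}}{2} \approx -1746.6$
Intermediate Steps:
$M{\left(d,m \right)} = -4 - d$
$O{\left(u \right)} = u^{\frac{3}{2}}$
$E = \frac{i \sqrt{6}}{4}$ ($E = \frac{\sqrt{7 - 13}}{4} = \frac{\sqrt{-6}}{4} = \frac{i \sqrt{6}}{4} \approx 0.61237 i$)
$E \left(-154\right) O{\left(-1 + 2 \left(-3\right) \right)} = \frac{i \sqrt{6}}{4} \left(-154\right) \left(-1 + 2 \left(-3\right)\right)^{\frac{3}{2}} = - \frac{77 i \sqrt{6}}{2} \left(-1 - 6\right)^{\frac{3}{2}} = - \frac{77 i \sqrt{6}}{2} \left(-7\right)^{\frac{3}{2}} = - \frac{77 i \sqrt{6}}{2} \left(- 7 i \sqrt{7}\right) = - \frac{539 \sqrt{42}}{2}$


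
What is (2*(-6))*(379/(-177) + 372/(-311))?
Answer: 734852/18349 ≈ 40.049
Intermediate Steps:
(2*(-6))*(379/(-177) + 372/(-311)) = -12*(379*(-1/177) + 372*(-1/311)) = -12*(-379/177 - 372/311) = -12*(-183713/55047) = 734852/18349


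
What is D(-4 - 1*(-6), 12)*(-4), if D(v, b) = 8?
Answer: -32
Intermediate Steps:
D(-4 - 1*(-6), 12)*(-4) = 8*(-4) = -32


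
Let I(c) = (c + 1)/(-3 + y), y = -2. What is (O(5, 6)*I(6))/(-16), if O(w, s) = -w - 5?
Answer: -7/8 ≈ -0.87500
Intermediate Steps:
O(w, s) = -5 - w
I(c) = -⅕ - c/5 (I(c) = (c + 1)/(-3 - 2) = (1 + c)/(-5) = (1 + c)*(-⅕) = -⅕ - c/5)
(O(5, 6)*I(6))/(-16) = ((-5 - 1*5)*(-⅕ - ⅕*6))/(-16) = ((-5 - 5)*(-⅕ - 6/5))*(-1/16) = -10*(-7/5)*(-1/16) = 14*(-1/16) = -7/8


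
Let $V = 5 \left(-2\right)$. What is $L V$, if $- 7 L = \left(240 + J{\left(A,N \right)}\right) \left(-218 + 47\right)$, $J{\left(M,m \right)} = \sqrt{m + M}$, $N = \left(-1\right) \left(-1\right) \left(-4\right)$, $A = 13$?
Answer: $- \frac{415530}{7} \approx -59361.0$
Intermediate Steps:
$N = -4$ ($N = 1 \left(-4\right) = -4$)
$J{\left(M,m \right)} = \sqrt{M + m}$
$L = \frac{41553}{7}$ ($L = - \frac{\left(240 + \sqrt{13 - 4}\right) \left(-218 + 47\right)}{7} = - \frac{\left(240 + \sqrt{9}\right) \left(-171\right)}{7} = - \frac{\left(240 + 3\right) \left(-171\right)}{7} = - \frac{243 \left(-171\right)}{7} = \left(- \frac{1}{7}\right) \left(-41553\right) = \frac{41553}{7} \approx 5936.1$)
$V = -10$
$L V = \frac{41553}{7} \left(-10\right) = - \frac{415530}{7}$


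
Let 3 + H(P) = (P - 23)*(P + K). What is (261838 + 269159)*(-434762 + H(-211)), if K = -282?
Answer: -169602034791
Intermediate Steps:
H(P) = -3 + (-282 + P)*(-23 + P) (H(P) = -3 + (P - 23)*(P - 282) = -3 + (-23 + P)*(-282 + P) = -3 + (-282 + P)*(-23 + P))
(261838 + 269159)*(-434762 + H(-211)) = (261838 + 269159)*(-434762 + (6483 + (-211)**2 - 305*(-211))) = 530997*(-434762 + (6483 + 44521 + 64355)) = 530997*(-434762 + 115359) = 530997*(-319403) = -169602034791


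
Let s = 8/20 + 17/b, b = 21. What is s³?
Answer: 2048383/1157625 ≈ 1.7695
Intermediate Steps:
s = 127/105 (s = 8/20 + 17/21 = 8*(1/20) + 17*(1/21) = ⅖ + 17/21 = 127/105 ≈ 1.2095)
s³ = (127/105)³ = 2048383/1157625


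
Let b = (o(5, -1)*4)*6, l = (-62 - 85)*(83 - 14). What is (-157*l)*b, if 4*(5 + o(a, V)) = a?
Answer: -143320590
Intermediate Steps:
l = -10143 (l = -147*69 = -10143)
o(a, V) = -5 + a/4
b = -90 (b = ((-5 + (1/4)*5)*4)*6 = ((-5 + 5/4)*4)*6 = -15/4*4*6 = -15*6 = -90)
(-157*l)*b = -157*(-10143)*(-90) = 1592451*(-90) = -143320590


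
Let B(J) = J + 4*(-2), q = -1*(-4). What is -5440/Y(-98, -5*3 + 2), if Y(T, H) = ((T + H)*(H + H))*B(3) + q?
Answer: 2720/7213 ≈ 0.37710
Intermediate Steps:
q = 4
B(J) = -8 + J (B(J) = J - 8 = -8 + J)
Y(T, H) = 4 - 10*H*(H + T) (Y(T, H) = ((T + H)*(H + H))*(-8 + 3) + 4 = ((H + T)*(2*H))*(-5) + 4 = (2*H*(H + T))*(-5) + 4 = -10*H*(H + T) + 4 = 4 - 10*H*(H + T))
-5440/Y(-98, -5*3 + 2) = -5440/(4 - 10*(-5*3 + 2)² - 10*(-5*3 + 2)*(-98)) = -5440/(4 - 10*(-15 + 2)² - 10*(-15 + 2)*(-98)) = -5440/(4 - 10*(-13)² - 10*(-13)*(-98)) = -5440/(4 - 10*169 - 12740) = -5440/(4 - 1690 - 12740) = -5440/(-14426) = -5440*(-1/14426) = 2720/7213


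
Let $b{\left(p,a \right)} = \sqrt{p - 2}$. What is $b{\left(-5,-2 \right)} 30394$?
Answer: $30394 i \sqrt{7} \approx 80415.0 i$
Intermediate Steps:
$b{\left(p,a \right)} = \sqrt{-2 + p}$
$b{\left(-5,-2 \right)} 30394 = \sqrt{-2 - 5} \cdot 30394 = \sqrt{-7} \cdot 30394 = i \sqrt{7} \cdot 30394 = 30394 i \sqrt{7}$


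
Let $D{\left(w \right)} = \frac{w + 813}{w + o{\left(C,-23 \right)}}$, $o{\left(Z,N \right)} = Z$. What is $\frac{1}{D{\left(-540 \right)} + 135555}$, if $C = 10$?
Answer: $\frac{530}{71843877} \approx 7.3771 \cdot 10^{-6}$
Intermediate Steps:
$D{\left(w \right)} = \frac{813 + w}{10 + w}$ ($D{\left(w \right)} = \frac{w + 813}{w + 10} = \frac{813 + w}{10 + w}$)
$\frac{1}{D{\left(-540 \right)} + 135555} = \frac{1}{\frac{813 - 540}{10 - 540} + 135555} = \frac{1}{\frac{1}{-530} \cdot 273 + 135555} = \frac{1}{\left(- \frac{1}{530}\right) 273 + 135555} = \frac{1}{- \frac{273}{530} + 135555} = \frac{1}{\frac{71843877}{530}} = \frac{530}{71843877}$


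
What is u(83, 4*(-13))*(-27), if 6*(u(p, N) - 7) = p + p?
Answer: -936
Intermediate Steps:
u(p, N) = 7 + p/3 (u(p, N) = 7 + (p + p)/6 = 7 + (2*p)/6 = 7 + p/3)
u(83, 4*(-13))*(-27) = (7 + (⅓)*83)*(-27) = (7 + 83/3)*(-27) = (104/3)*(-27) = -936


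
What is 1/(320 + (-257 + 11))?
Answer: 1/74 ≈ 0.013514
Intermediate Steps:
1/(320 + (-257 + 11)) = 1/(320 - 246) = 1/74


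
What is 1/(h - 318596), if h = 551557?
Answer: 1/232961 ≈ 4.2926e-6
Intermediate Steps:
1/(h - 318596) = 1/(551557 - 318596) = 1/232961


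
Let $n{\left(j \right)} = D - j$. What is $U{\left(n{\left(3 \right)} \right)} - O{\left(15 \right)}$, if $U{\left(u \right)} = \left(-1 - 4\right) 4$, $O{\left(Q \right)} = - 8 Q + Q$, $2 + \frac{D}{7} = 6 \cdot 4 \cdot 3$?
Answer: $85$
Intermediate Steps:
$D = 490$ ($D = -14 + 7 \cdot 6 \cdot 4 \cdot 3 = -14 + 7 \cdot 24 \cdot 3 = -14 + 7 \cdot 72 = -14 + 504 = 490$)
$n{\left(j \right)} = 490 - j$
$O{\left(Q \right)} = - 7 Q$
$U{\left(u \right)} = -20$ ($U{\left(u \right)} = \left(-5\right) 4 = -20$)
$U{\left(n{\left(3 \right)} \right)} - O{\left(15 \right)} = -20 - \left(-7\right) 15 = -20 - -105 = -20 + 105 = 85$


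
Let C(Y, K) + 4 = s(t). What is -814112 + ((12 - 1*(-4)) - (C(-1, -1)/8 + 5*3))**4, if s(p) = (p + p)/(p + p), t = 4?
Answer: -3334588111/4096 ≈ -8.1411e+5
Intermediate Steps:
s(p) = 1 (s(p) = (2*p)/((2*p)) = (2*p)*(1/(2*p)) = 1)
C(Y, K) = -3 (C(Y, K) = -4 + 1 = -3)
-814112 + ((12 - 1*(-4)) - (C(-1, -1)/8 + 5*3))**4 = -814112 + ((12 - 1*(-4)) - (-3/8 + 5*3))**4 = -814112 + ((12 + 4) - (-3*1/8 + 15))**4 = -814112 + (16 - (-3/8 + 15))**4 = -814112 + (16 - 1*117/8)**4 = -814112 + (16 - 117/8)**4 = -814112 + (11/8)**4 = -814112 + 14641/4096 = -3334588111/4096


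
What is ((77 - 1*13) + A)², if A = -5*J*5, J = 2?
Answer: 196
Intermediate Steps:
A = -50 (A = -5*2*5 = -10*5 = -50)
((77 - 1*13) + A)² = ((77 - 1*13) - 50)² = ((77 - 13) - 50)² = (64 - 50)² = 14² = 196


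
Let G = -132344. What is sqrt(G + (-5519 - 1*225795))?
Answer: I*sqrt(363658) ≈ 603.04*I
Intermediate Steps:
sqrt(G + (-5519 - 1*225795)) = sqrt(-132344 + (-5519 - 1*225795)) = sqrt(-132344 + (-5519 - 225795)) = sqrt(-132344 - 231314) = sqrt(-363658) = I*sqrt(363658)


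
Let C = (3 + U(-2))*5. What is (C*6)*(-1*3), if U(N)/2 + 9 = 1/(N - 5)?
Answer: 9630/7 ≈ 1375.7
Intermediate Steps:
U(N) = -18 + 2/(-5 + N) (U(N) = -18 + 2/(N - 5) = -18 + 2/(-5 + N))
C = -535/7 (C = (3 + 2*(46 - 9*(-2))/(-5 - 2))*5 = (3 + 2*(46 + 18)/(-7))*5 = (3 + 2*(-⅐)*64)*5 = (3 - 128/7)*5 = -107/7*5 = -535/7 ≈ -76.429)
(C*6)*(-1*3) = (-535/7*6)*(-1*3) = -3210/7*(-3) = 9630/7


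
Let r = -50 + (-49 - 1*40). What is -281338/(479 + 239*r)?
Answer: 140669/16371 ≈ 8.5926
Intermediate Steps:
r = -139 (r = -50 + (-49 - 40) = -50 - 89 = -139)
-281338/(479 + 239*r) = -281338/(479 + 239*(-139)) = -281338/(479 - 33221) = -281338/(-32742) = -281338*(-1/32742) = 140669/16371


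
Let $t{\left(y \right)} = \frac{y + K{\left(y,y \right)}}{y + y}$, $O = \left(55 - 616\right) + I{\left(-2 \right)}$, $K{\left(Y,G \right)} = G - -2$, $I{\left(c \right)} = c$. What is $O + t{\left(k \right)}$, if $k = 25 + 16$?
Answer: $- \frac{23041}{41} \approx -561.98$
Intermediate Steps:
$K{\left(Y,G \right)} = 2 + G$ ($K{\left(Y,G \right)} = G + 2 = 2 + G$)
$O = -563$ ($O = \left(55 - 616\right) - 2 = -561 - 2 = -563$)
$k = 41$
$t{\left(y \right)} = \frac{2 + 2 y}{2 y}$ ($t{\left(y \right)} = \frac{y + \left(2 + y\right)}{y + y} = \frac{2 + 2 y}{2 y}$)
$O + t{\left(k \right)} = -563 + \frac{1 + 41}{41} = -563 + \frac{1}{41} \cdot 42 = -563 + \frac{42}{41} = - \frac{23041}{41}$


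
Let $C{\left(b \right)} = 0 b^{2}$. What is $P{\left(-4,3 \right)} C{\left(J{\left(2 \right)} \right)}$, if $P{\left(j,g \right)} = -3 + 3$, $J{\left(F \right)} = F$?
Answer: $0$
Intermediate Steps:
$P{\left(j,g \right)} = 0$
$C{\left(b \right)} = 0$
$P{\left(-4,3 \right)} C{\left(J{\left(2 \right)} \right)} = 0 \cdot 0 = 0$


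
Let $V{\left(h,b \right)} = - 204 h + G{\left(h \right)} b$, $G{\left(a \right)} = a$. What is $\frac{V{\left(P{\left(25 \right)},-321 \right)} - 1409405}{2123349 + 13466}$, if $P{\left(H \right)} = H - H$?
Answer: $- \frac{281881}{427363} \approx -0.65958$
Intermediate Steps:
$P{\left(H \right)} = 0$
$V{\left(h,b \right)} = - 204 h + b h$ ($V{\left(h,b \right)} = - 204 h + h b = - 204 h + b h$)
$\frac{V{\left(P{\left(25 \right)},-321 \right)} - 1409405}{2123349 + 13466} = \frac{0 \left(-204 - 321\right) - 1409405}{2123349 + 13466} = \frac{0 \left(-525\right) - 1409405}{2136815} = \left(0 - 1409405\right) \frac{1}{2136815} = \left(-1409405\right) \frac{1}{2136815} = - \frac{281881}{427363}$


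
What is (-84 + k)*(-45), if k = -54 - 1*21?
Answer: 7155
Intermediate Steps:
k = -75 (k = -54 - 21 = -75)
(-84 + k)*(-45) = (-84 - 75)*(-45) = -159*(-45) = 7155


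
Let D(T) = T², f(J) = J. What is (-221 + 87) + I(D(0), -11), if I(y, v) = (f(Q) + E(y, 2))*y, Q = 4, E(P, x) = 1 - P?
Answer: -134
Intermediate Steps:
I(y, v) = y*(5 - y) (I(y, v) = (4 + (1 - y))*y = (5 - y)*y = y*(5 - y))
(-221 + 87) + I(D(0), -11) = (-221 + 87) + 0²*(5 - 1*0²) = -134 + 0*(5 - 1*0) = -134 + 0*(5 + 0) = -134 + 0*5 = -134 + 0 = -134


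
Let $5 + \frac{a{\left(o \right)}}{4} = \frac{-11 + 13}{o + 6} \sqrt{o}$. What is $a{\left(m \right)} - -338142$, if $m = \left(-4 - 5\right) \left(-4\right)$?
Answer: $\frac{2366862}{7} \approx 3.3812 \cdot 10^{5}$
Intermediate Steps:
$m = 36$ ($m = \left(-9\right) \left(-4\right) = 36$)
$a{\left(o \right)} = -20 + \frac{8 \sqrt{o}}{6 + o}$ ($a{\left(o \right)} = -20 + 4 \frac{-11 + 13}{o + 6} \sqrt{o} = -20 + 4 \frac{2}{6 + o} \sqrt{o} = -20 + 4 \frac{2 \sqrt{o}}{6 + o} = -20 + \frac{8 \sqrt{o}}{6 + o}$)
$a{\left(m \right)} - -338142 = \frac{4 \left(-30 - 180 + 2 \sqrt{36}\right)}{6 + 36} - -338142 = \frac{4 \left(-30 - 180 + 2 \cdot 6\right)}{42} + 338142 = 4 \cdot \frac{1}{42} \left(-30 - 180 + 12\right) + 338142 = 4 \cdot \frac{1}{42} \left(-198\right) + 338142 = - \frac{132}{7} + 338142 = \frac{2366862}{7}$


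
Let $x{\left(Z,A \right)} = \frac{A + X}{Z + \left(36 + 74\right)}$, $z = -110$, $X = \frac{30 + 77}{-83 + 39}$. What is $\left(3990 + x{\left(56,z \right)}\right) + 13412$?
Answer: $\frac{127099261}{7304} \approx 17401.0$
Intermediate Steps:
$X = - \frac{107}{44}$ ($X = \frac{107}{-44} = 107 \left(- \frac{1}{44}\right) = - \frac{107}{44} \approx -2.4318$)
$x{\left(Z,A \right)} = \frac{- \frac{107}{44} + A}{110 + Z}$ ($x{\left(Z,A \right)} = \frac{A - \frac{107}{44}}{Z + \left(36 + 74\right)} = \frac{- \frac{107}{44} + A}{Z + 110} = \frac{- \frac{107}{44} + A}{110 + Z}$)
$\left(3990 + x{\left(56,z \right)}\right) + 13412 = \left(3990 + \frac{- \frac{107}{44} - 110}{110 + 56}\right) + 13412 = \left(3990 + \frac{1}{166} \left(- \frac{4947}{44}\right)\right) + 13412 = \left(3990 - \frac{4947}{7304}\right) + 13412 = \frac{29138013}{7304} + 13412 = \frac{127099261}{7304}$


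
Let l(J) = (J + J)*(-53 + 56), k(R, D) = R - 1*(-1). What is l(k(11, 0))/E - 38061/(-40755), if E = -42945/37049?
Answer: -2379568311/38893855 ≈ -61.181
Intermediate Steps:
k(R, D) = 1 + R (k(R, D) = R + 1 = 1 + R)
E = -42945/37049 (E = -42945*1/37049 = -42945/37049 ≈ -1.1591)
l(J) = 6*J (l(J) = (2*J)*3 = 6*J)
l(k(11, 0))/E - 38061/(-40755) = (6*(1 + 11))/(-42945/37049) - 38061/(-40755) = (6*12)*(-37049/42945) - 38061*(-1/40755) = 72*(-37049/42945) + 12687/13585 = -889176/14315 + 12687/13585 = -2379568311/38893855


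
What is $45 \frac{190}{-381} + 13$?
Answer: $- \frac{1199}{127} \approx -9.4409$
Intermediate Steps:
$45 \frac{190}{-381} + 13 = 45 \cdot 190 \left(- \frac{1}{381}\right) + 13 = 45 \left(- \frac{190}{381}\right) + 13 = - \frac{2850}{127} + 13 = - \frac{1199}{127}$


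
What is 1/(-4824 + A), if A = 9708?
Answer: 1/4884 ≈ 0.00020475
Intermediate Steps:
1/(-4824 + A) = 1/(-4824 + 9708) = 1/4884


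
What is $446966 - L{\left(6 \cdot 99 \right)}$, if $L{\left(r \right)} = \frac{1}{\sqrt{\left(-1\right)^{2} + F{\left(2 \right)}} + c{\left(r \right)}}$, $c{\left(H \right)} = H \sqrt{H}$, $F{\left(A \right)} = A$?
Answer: $446966 - \frac{594 \sqrt{66}}{69861527} + \frac{\sqrt{3}}{209584581} \approx 4.4697 \cdot 10^{5}$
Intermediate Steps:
$c{\left(H \right)} = H^{\frac{3}{2}}$
$L{\left(r \right)} = \frac{1}{\sqrt{3} + r^{\frac{3}{2}}}$ ($L{\left(r \right)} = \frac{1}{\sqrt{\left(-1\right)^{2} + 2} + r^{\frac{3}{2}}} = \frac{1}{\sqrt{1 + 2} + r^{\frac{3}{2}}} = \frac{1}{\sqrt{3} + r^{\frac{3}{2}}}$)
$446966 - L{\left(6 \cdot 99 \right)} = 446966 - \frac{1}{\sqrt{3} + \left(6 \cdot 99\right)^{\frac{3}{2}}} = 446966 - \frac{1}{\sqrt{3} + 594^{\frac{3}{2}}} = 446966 - \frac{1}{\sqrt{3} + 1782 \sqrt{66}}$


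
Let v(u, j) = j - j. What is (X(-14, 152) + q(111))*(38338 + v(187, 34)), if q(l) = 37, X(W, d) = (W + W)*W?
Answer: 16447002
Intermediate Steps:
v(u, j) = 0
X(W, d) = 2*W² (X(W, d) = (2*W)*W = 2*W²)
(X(-14, 152) + q(111))*(38338 + v(187, 34)) = (2*(-14)² + 37)*(38338 + 0) = (2*196 + 37)*38338 = (392 + 37)*38338 = 429*38338 = 16447002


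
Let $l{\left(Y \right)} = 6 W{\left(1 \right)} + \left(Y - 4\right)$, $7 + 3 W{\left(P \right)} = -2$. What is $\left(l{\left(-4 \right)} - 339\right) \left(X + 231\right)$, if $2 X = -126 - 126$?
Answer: $-38325$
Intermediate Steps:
$W{\left(P \right)} = -3$ ($W{\left(P \right)} = - \frac{7}{3} + \frac{1}{3} \left(-2\right) = - \frac{7}{3} - \frac{2}{3} = -3$)
$X = -126$ ($X = \frac{-126 - 126}{2} = \frac{1}{2} \left(-252\right) = -126$)
$l{\left(Y \right)} = -22 + Y$ ($l{\left(Y \right)} = 6 \left(-3\right) + \left(Y - 4\right) = -18 + \left(-4 + Y\right) = -22 + Y$)
$\left(l{\left(-4 \right)} - 339\right) \left(X + 231\right) = \left(\left(-22 - 4\right) - 339\right) \left(-126 + 231\right) = \left(-26 - 339\right) 105 = \left(-365\right) 105 = -38325$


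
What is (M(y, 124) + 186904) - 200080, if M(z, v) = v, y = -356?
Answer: -13052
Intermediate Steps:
(M(y, 124) + 186904) - 200080 = (124 + 186904) - 200080 = 187028 - 200080 = -13052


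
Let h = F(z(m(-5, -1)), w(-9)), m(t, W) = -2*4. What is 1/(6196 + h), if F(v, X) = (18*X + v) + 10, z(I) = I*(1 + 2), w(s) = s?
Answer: 1/6020 ≈ 0.00016611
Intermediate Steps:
m(t, W) = -8
z(I) = 3*I (z(I) = I*3 = 3*I)
F(v, X) = 10 + v + 18*X (F(v, X) = (v + 18*X) + 10 = 10 + v + 18*X)
h = -176 (h = 10 + 3*(-8) + 18*(-9) = 10 - 24 - 162 = -176)
1/(6196 + h) = 1/(6196 - 176) = 1/6020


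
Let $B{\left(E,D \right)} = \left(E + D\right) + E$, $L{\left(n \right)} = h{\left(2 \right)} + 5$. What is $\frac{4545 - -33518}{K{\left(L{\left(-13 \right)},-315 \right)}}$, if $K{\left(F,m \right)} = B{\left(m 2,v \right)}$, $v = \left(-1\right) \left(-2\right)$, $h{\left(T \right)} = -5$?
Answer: $- \frac{2239}{74} \approx -30.257$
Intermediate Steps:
$v = 2$
$L{\left(n \right)} = 0$ ($L{\left(n \right)} = -5 + 5 = 0$)
$B{\left(E,D \right)} = D + 2 E$ ($B{\left(E,D \right)} = \left(D + E\right) + E = D + 2 E$)
$K{\left(F,m \right)} = 2 + 4 m$ ($K{\left(F,m \right)} = 2 + 2 m 2 = 2 + 2 \cdot 2 m = 2 + 4 m$)
$\frac{4545 - -33518}{K{\left(L{\left(-13 \right)},-315 \right)}} = \frac{4545 - -33518}{2 + 4 \left(-315\right)} = \frac{4545 + 33518}{2 - 1260} = \frac{38063}{-1258} = 38063 \left(- \frac{1}{1258}\right) = - \frac{2239}{74}$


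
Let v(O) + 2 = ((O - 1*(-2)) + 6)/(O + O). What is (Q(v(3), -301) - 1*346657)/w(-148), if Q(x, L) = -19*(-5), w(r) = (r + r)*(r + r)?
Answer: -173281/43808 ≈ -3.9555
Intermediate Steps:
w(r) = 4*r² (w(r) = (2*r)*(2*r) = 4*r²)
v(O) = -2 + (8 + O)/(2*O) (v(O) = -2 + ((O - 1*(-2)) + 6)/(O + O) = -2 + ((O + 2) + 6)/((2*O)) = -2 + ((2 + O) + 6)*(1/(2*O)) = -2 + (8 + O)*(1/(2*O)) = -2 + (8 + O)/(2*O))
Q(x, L) = 95
(Q(v(3), -301) - 1*346657)/w(-148) = (95 - 1*346657)/((4*(-148)²)) = (95 - 346657)/((4*21904)) = -346562/87616 = -346562*1/87616 = -173281/43808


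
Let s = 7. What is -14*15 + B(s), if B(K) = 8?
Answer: -202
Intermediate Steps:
-14*15 + B(s) = -14*15 + 8 = -210 + 8 = -202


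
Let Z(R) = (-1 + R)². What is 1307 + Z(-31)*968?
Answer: 992539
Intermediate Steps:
1307 + Z(-31)*968 = 1307 + (-1 - 31)²*968 = 1307 + (-32)²*968 = 1307 + 1024*968 = 1307 + 991232 = 992539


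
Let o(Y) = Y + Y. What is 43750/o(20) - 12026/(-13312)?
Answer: 7286013/6656 ≈ 1094.7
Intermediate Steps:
o(Y) = 2*Y
43750/o(20) - 12026/(-13312) = 43750/((2*20)) - 12026/(-13312) = 43750/40 - 12026*(-1/13312) = 43750*(1/40) + 6013/6656 = 4375/4 + 6013/6656 = 7286013/6656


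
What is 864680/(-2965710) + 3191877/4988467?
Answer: 4258474291/12226732617 ≈ 0.34829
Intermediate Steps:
864680/(-2965710) + 3191877/4988467 = 864680*(-1/2965710) + 3191877*(1/4988467) = -86468/296571 + 3191877/4988467 = 4258474291/12226732617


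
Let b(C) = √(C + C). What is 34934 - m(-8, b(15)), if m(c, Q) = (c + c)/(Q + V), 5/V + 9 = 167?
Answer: 5232377058/149779 + 399424*√30/748895 ≈ 34937.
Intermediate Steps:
V = 5/158 (V = 5/(-9 + 167) = 5/158 ≈ 0.031646)
b(C) = √2*√C (b(C) = √(2*C) = √2*√C)
m(c, Q) = 2*c/(5/158 + Q) (m(c, Q) = (c + c)/(Q + 5/158) = (2*c)/(5/158 + Q) = 2*c/(5/158 + Q))
34934 - m(-8, b(15)) = 34934 - 316*(-8)/(5 + 158*(√2*√15)) = 34934 - 316*(-8)/(5 + 158*√30) = 34934 - (-2528)/(5 + 158*√30) = 34934 + 2528/(5 + 158*√30)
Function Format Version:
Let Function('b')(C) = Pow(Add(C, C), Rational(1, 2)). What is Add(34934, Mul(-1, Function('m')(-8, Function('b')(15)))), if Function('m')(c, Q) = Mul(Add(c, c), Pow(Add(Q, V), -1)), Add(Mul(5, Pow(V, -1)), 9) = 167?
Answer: Add(Rational(5232377058, 149779), Mul(Rational(399424, 748895), Pow(30, Rational(1, 2)))) ≈ 34937.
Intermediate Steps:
V = Rational(5, 158) (V = Mul(5, Pow(Add(-9, 167), -1)) = Mul(5, Pow(158, -1)) = Mul(5, Rational(1, 158)) = Rational(5, 158) ≈ 0.031646)
Function('b')(C) = Mul(Pow(2, Rational(1, 2)), Pow(C, Rational(1, 2))) (Function('b')(C) = Pow(Mul(2, C), Rational(1, 2)) = Mul(Pow(2, Rational(1, 2)), Pow(C, Rational(1, 2))))
Function('m')(c, Q) = Mul(2, c, Pow(Add(Rational(5, 158), Q), -1)) (Function('m')(c, Q) = Mul(Add(c, c), Pow(Add(Q, Rational(5, 158)), -1)) = Mul(Mul(2, c), Pow(Add(Rational(5, 158), Q), -1)) = Mul(2, c, Pow(Add(Rational(5, 158), Q), -1)))
Add(34934, Mul(-1, Function('m')(-8, Function('b')(15)))) = Add(34934, Mul(-1, Mul(316, -8, Pow(Add(5, Mul(158, Mul(Pow(2, Rational(1, 2)), Pow(15, Rational(1, 2))))), -1)))) = Add(34934, Mul(-1, Mul(316, -8, Pow(Add(5, Mul(158, Pow(30, Rational(1, 2)))), -1)))) = Add(34934, Mul(-1, Mul(-2528, Pow(Add(5, Mul(158, Pow(30, Rational(1, 2)))), -1)))) = Add(34934, Mul(2528, Pow(Add(5, Mul(158, Pow(30, Rational(1, 2)))), -1)))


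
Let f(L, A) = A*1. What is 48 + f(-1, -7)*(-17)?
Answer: 167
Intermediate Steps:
f(L, A) = A
48 + f(-1, -7)*(-17) = 48 - 7*(-17) = 48 + 119 = 167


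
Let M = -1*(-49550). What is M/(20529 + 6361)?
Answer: 4955/2689 ≈ 1.8427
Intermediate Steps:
M = 49550
M/(20529 + 6361) = 49550/(20529 + 6361) = 49550/26890 = 49550*(1/26890) = 4955/2689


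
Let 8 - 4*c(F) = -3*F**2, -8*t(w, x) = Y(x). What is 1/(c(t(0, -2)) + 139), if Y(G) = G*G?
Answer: 16/2259 ≈ 0.0070828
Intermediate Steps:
Y(G) = G**2
t(w, x) = -x**2/8
c(F) = 2 + 3*F**2/4 (c(F) = 2 - (-3)*F**2/4 = 2 + 3*F**2/4)
1/(c(t(0, -2)) + 139) = 1/((2 + 3*(-1/8*(-2)**2)**2/4) + 139) = 1/((2 + 3*(-1/8*4)**2/4) + 139) = 1/((2 + 3*(-1/2)**2/4) + 139) = 1/((2 + (3/4)*(1/4)) + 139) = 1/((2 + 3/16) + 139) = 1/(35/16 + 139) = 1/(2259/16) = 16/2259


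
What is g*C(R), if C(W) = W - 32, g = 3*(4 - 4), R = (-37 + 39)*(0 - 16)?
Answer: 0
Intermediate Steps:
R = -32 (R = 2*(-16) = -32)
g = 0 (g = 3*0 = 0)
C(W) = -32 + W
g*C(R) = 0*(-32 - 32) = 0*(-64) = 0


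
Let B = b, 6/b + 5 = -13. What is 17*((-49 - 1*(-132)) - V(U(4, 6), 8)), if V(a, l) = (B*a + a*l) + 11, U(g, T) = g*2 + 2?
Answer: -238/3 ≈ -79.333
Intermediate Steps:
b = -⅓ (b = 6/(-5 - 13) = 6/(-18) = 6*(-1/18) = -⅓ ≈ -0.33333)
U(g, T) = 2 + 2*g (U(g, T) = 2*g + 2 = 2 + 2*g)
B = -⅓ ≈ -0.33333
V(a, l) = 11 - a/3 + a*l (V(a, l) = (-a/3 + a*l) + 11 = 11 - a/3 + a*l)
17*((-49 - 1*(-132)) - V(U(4, 6), 8)) = 17*((-49 - 1*(-132)) - (11 - (2 + 2*4)/3 + (2 + 2*4)*8)) = 17*((-49 + 132) - (11 - (2 + 8)/3 + (2 + 8)*8)) = 17*(83 - (11 - ⅓*10 + 10*8)) = 17*(83 - (11 - 10/3 + 80)) = 17*(83 - 1*263/3) = 17*(83 - 263/3) = 17*(-14/3) = -238/3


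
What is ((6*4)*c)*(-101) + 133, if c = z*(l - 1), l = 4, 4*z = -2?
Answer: 3769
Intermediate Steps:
z = -½ (z = (¼)*(-2) = -½ ≈ -0.50000)
c = -3/2 (c = -(4 - 1)/2 = -½*3 = -3/2 ≈ -1.5000)
((6*4)*c)*(-101) + 133 = ((6*4)*(-3/2))*(-101) + 133 = (24*(-3/2))*(-101) + 133 = -36*(-101) + 133 = 3636 + 133 = 3769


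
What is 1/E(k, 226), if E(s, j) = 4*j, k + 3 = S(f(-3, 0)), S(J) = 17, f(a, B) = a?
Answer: 1/904 ≈ 0.0011062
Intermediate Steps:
k = 14 (k = -3 + 17 = 14)
1/E(k, 226) = 1/(4*226) = 1/904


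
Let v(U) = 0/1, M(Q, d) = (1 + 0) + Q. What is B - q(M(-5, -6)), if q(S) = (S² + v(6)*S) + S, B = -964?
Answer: -976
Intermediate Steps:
M(Q, d) = 1 + Q
v(U) = 0 (v(U) = 0*1 = 0)
q(S) = S + S² (q(S) = (S² + 0*S) + S = (S² + 0) + S = S² + S = S + S²)
B - q(M(-5, -6)) = -964 - (1 - 5)*(1 + (1 - 5)) = -964 - (-4)*(1 - 4) = -964 - (-4)*(-3) = -964 - 1*12 = -964 - 12 = -976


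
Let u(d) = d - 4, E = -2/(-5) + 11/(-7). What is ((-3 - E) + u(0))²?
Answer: 41616/1225 ≈ 33.972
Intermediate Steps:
E = -41/35 (E = -2*(-⅕) + 11*(-⅐) = ⅖ - 11/7 = -41/35 ≈ -1.1714)
u(d) = -4 + d
((-3 - E) + u(0))² = ((-3 - 1*(-41/35)) + (-4 + 0))² = ((-3 + 41/35) - 4)² = (-64/35 - 4)² = (-204/35)² = 41616/1225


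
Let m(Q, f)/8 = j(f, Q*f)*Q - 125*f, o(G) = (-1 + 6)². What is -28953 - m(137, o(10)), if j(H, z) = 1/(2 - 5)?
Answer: -10763/3 ≈ -3587.7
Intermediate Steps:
o(G) = 25 (o(G) = 5² = 25)
j(H, z) = -⅓ (j(H, z) = 1/(-3) = -⅓)
m(Q, f) = -1000*f - 8*Q/3 (m(Q, f) = 8*(-Q/3 - 125*f) = 8*(-125*f - Q/3) = -1000*f - 8*Q/3)
-28953 - m(137, o(10)) = -28953 - (-1000*25 - 8/3*137) = -28953 - (-25000 - 1096/3) = -28953 - 1*(-76096/3) = -28953 + 76096/3 = -10763/3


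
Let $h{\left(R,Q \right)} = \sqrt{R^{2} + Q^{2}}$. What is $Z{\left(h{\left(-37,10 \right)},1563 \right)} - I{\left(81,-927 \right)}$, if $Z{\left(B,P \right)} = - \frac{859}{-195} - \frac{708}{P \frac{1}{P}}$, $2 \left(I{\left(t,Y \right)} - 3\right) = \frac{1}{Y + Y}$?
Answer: $- \frac{170303431}{241020} \approx -706.59$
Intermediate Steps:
$I{\left(t,Y \right)} = 3 + \frac{1}{4 Y}$ ($I{\left(t,Y \right)} = 3 + \frac{1}{2 \left(Y + Y\right)} = 3 + \frac{1}{2 \cdot 2 Y} = 3 + \frac{\frac{1}{2} \frac{1}{Y}}{2} = 3 + \frac{1}{4 Y}$)
$h{\left(R,Q \right)} = \sqrt{Q^{2} + R^{2}}$
$Z{\left(B,P \right)} = - \frac{137201}{195}$ ($Z{\left(B,P \right)} = \left(-859\right) \left(- \frac{1}{195}\right) - \frac{708}{1} = \frac{859}{195} - 708 = - \frac{137201}{195}$)
$Z{\left(h{\left(-37,10 \right)},1563 \right)} - I{\left(81,-927 \right)} = - \frac{137201}{195} - \left(3 + \frac{1}{4 \left(-927\right)}\right) = - \frac{137201}{195} - \left(3 + \frac{1}{4} \left(- \frac{1}{927}\right)\right) = - \frac{137201}{195} - \left(3 - \frac{1}{3708}\right) = - \frac{137201}{195} - \frac{11123}{3708} = - \frac{170303431}{241020}$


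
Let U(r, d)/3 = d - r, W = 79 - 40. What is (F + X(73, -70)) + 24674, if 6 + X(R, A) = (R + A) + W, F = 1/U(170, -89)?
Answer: 19199669/777 ≈ 24710.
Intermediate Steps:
W = 39
U(r, d) = -3*r + 3*d (U(r, d) = 3*(d - r) = -3*r + 3*d)
F = -1/777 (F = 1/(-3*170 + 3*(-89)) = 1/(-510 - 267) = 1/(-777) = -1/777 ≈ -0.0012870)
X(R, A) = 33 + A + R (X(R, A) = -6 + ((R + A) + 39) = -6 + ((A + R) + 39) = -6 + (39 + A + R) = 33 + A + R)
(F + X(73, -70)) + 24674 = (-1/777 + (33 - 70 + 73)) + 24674 = (-1/777 + 36) + 24674 = 27971/777 + 24674 = 19199669/777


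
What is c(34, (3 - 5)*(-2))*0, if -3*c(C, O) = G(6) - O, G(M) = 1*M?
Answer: 0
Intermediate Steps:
G(M) = M
c(C, O) = -2 + O/3 (c(C, O) = -(6 - O)/3 = -2 + O/3)
c(34, (3 - 5)*(-2))*0 = (-2 + ((3 - 5)*(-2))/3)*0 = (-2 + (-2*(-2))/3)*0 = (-2 + (⅓)*4)*0 = (-2 + 4/3)*0 = -⅔*0 = 0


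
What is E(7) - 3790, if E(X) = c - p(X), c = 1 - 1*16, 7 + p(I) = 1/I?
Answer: -26587/7 ≈ -3798.1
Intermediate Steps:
p(I) = -7 + 1/I
c = -15 (c = 1 - 16 = -15)
E(X) = -8 - 1/X (E(X) = -15 - (-7 + 1/X) = -15 + (7 - 1/X) = -8 - 1/X)
E(7) - 3790 = (-8 - 1/7) - 3790 = (-8 - 1*⅐) - 3790 = (-8 - ⅐) - 3790 = -57/7 - 3790 = -26587/7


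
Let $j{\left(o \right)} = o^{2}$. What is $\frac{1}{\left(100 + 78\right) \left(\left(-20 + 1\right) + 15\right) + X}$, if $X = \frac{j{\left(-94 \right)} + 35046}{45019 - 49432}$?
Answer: $- \frac{4413}{3185938} \approx -0.0013851$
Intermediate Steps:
$X = - \frac{43882}{4413}$ ($X = \frac{\left(-94\right)^{2} + 35046}{45019 - 49432} = \frac{8836 + 35046}{-4413} = 43882 \left(- \frac{1}{4413}\right) = - \frac{43882}{4413} \approx -9.9438$)
$\frac{1}{\left(100 + 78\right) \left(\left(-20 + 1\right) + 15\right) + X} = \frac{1}{\left(100 + 78\right) \left(\left(-20 + 1\right) + 15\right) - \frac{43882}{4413}} = \frac{1}{178 \left(-19 + 15\right) - \frac{43882}{4413}} = \frac{1}{178 \left(-4\right) - \frac{43882}{4413}} = \frac{1}{-712 - \frac{43882}{4413}} = \frac{1}{- \frac{3185938}{4413}} = - \frac{4413}{3185938}$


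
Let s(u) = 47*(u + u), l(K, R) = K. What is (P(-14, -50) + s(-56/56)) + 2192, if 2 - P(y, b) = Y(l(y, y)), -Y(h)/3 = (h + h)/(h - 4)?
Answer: 6314/3 ≈ 2104.7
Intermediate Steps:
Y(h) = -6*h/(-4 + h) (Y(h) = -3*(h + h)/(h - 4) = -3*2*h/(-4 + h) = -6*h/(-4 + h))
P(y, b) = 2 + 6*y/(-4 + y) (P(y, b) = 2 - (-6)*y/(-4 + y) = 2 + 6*y/(-4 + y))
s(u) = 94*u (s(u) = 47*(2*u) = 94*u)
(P(-14, -50) + s(-56/56)) + 2192 = (8*(-1 - 14)/(-4 - 14) + 94*(-56/56)) + 2192 = (8*(-15)/(-18) + 94*(-56*1/56)) + 2192 = (8*(-1/18)*(-15) + 94*(-1)) + 2192 = (20/3 - 94) + 2192 = -262/3 + 2192 = 6314/3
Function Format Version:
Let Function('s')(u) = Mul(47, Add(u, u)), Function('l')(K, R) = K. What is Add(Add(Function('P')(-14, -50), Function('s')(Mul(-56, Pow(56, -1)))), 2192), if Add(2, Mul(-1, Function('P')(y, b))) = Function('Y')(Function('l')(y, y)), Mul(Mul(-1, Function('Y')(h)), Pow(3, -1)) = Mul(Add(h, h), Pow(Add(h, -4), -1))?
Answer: Rational(6314, 3) ≈ 2104.7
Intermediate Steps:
Function('Y')(h) = Mul(-6, h, Pow(Add(-4, h), -1)) (Function('Y')(h) = Mul(-3, Mul(Add(h, h), Pow(Add(h, -4), -1))) = Mul(-3, Mul(Mul(2, h), Pow(Add(-4, h), -1))) = Mul(-3, Mul(2, h, Pow(Add(-4, h), -1))) = Mul(-6, h, Pow(Add(-4, h), -1)))
Function('P')(y, b) = Add(2, Mul(6, y, Pow(Add(-4, y), -1))) (Function('P')(y, b) = Add(2, Mul(-1, Mul(-6, y, Pow(Add(-4, y), -1)))) = Add(2, Mul(6, y, Pow(Add(-4, y), -1))))
Function('s')(u) = Mul(94, u) (Function('s')(u) = Mul(47, Mul(2, u)) = Mul(94, u))
Add(Add(Function('P')(-14, -50), Function('s')(Mul(-56, Pow(56, -1)))), 2192) = Add(Add(Mul(8, Pow(Add(-4, -14), -1), Add(-1, -14)), Mul(94, Mul(-56, Pow(56, -1)))), 2192) = Add(Add(Mul(8, Pow(-18, -1), -15), Mul(94, Mul(-56, Rational(1, 56)))), 2192) = Add(Add(Mul(8, Rational(-1, 18), -15), Mul(94, -1)), 2192) = Add(Add(Rational(20, 3), -94), 2192) = Add(Rational(-262, 3), 2192) = Rational(6314, 3)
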